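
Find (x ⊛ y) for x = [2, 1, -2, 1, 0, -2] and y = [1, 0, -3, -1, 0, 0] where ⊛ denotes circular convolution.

(x ⊛ y)[n] = Σ(m=0 to 5) x[m] · y[(n-m) mod 6]

Computing each output sample:
(x ⊛ y)[0] = 1
(x ⊛ y)[1] = 7
(x ⊛ y)[2] = -6
(x ⊛ y)[3] = -4
(x ⊛ y)[4] = 5
(x ⊛ y)[5] = -3

x ⊛ y = [1, 7, -6, -4, 5, -3]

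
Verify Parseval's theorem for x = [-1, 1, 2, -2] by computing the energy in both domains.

Time domain:
Σ|x[n]|² = |-1|² + |1|² + |2|² + |-2|² = 10.0000

Frequency domain:
(1/4)Σ|X[k]|² = (1/4)(|0|² + |-3-3i|² + |2|² + |-3+3i|²) = (1/4)·40.0000 = 10.0000

Both sides agree, confirming Parseval's theorem.

Σ|x[n]|² = (1/N)Σ|X[k]|² = 10.0000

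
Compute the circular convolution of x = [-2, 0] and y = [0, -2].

(x ⊛ y)[n] = Σ(m=0 to 1) x[m] · y[(n-m) mod 2]

Computing each output sample:
(x ⊛ y)[0] = 0
(x ⊛ y)[1] = 4

x ⊛ y = [0, 4]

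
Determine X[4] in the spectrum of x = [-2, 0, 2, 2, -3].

X[4] = Σ(n=0 to 4) x[n] · ω_5^(4n) where ω_5 = e^(-2πi/5)
= (-2)·ω_5^0 + (0)·ω_5^4 + (2)·ω_5^8 + (2)·ω_5^12 + (-3)·ω_5^16

X[4] = -6.1631+2.8532i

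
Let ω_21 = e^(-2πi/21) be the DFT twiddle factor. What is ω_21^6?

ω_21^6 = e^(-2πi·6/21)
= cos(-2π·6/21) + i·sin(-2π·6/21)
= cos(-12π/21) + i·sin(-12π/21)

ω_21^6 = cos(-12π/21) + i·sin(-12π/21) = -0.2225-0.9749i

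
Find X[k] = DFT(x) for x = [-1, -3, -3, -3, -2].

X[k] = Σ(n=0 to 4) x[n] · ω_5^(nk)
where ω_5 = e^(-2πi/5)

Computing each X[k]:
X[0] = -12
X[1] = 2.3090+0.9511i
X[2] = 1.1910+0.5878i
X[3] = 1.1910-0.5878i
X[4] = 2.3090-0.9511i

X = [-12, 2.3090+0.9511i, 1.1910+0.5878i, 1.1910-0.5878i, 2.3090-0.9511i]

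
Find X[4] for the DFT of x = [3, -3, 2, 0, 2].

X[4] = Σ(n=0 to 4) x[n] · ω_5^(4n) where ω_5 = e^(-2πi/5)
= (3)·ω_5^0 + (-3)·ω_5^4 + (2)·ω_5^8 + (0)·ω_5^12 + (2)·ω_5^16

X[4] = 1.0729-3.5797i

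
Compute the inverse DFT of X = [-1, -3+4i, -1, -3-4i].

x[n] = (1/4) Σ(k=0 to 3) X[k] · e^(2πikn/4)

Computing each x[n]:
x[0] = -2
x[1] = -2
x[2] = 1
x[3] = 2

x = [-2, -2, 1, 2]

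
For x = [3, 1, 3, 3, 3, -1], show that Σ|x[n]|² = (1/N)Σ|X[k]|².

Time domain:
Σ|x[n]|² = |3|² + |1|² + |3|² + |3|² + |3|² + |-1|² = 38.0000

Frequency domain:
(1/6)Σ|X[k]|² = (1/6)(|12|² + |-3.0000-1.7321i|² + |3.0000-1.7321i|² + |6|² + |3.0000+1.7321i|² + |-3.0000+1.7321i|²) = (1/6)·228.0000 = 38.0000

Both sides agree, confirming Parseval's theorem.

Σ|x[n]|² = (1/N)Σ|X[k]|² = 38.0000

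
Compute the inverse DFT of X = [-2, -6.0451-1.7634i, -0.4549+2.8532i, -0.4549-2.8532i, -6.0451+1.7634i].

x[n] = (1/5) Σ(k=0 to 4) X[k] · e^(2πikn/5)

Computing each x[n]:
x[0] = -3
x[1] = -1
x[2] = 3
x[3] = 0
x[4] = -1

x = [-3, -1, 3, 0, -1]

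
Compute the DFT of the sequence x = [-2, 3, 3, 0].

X[k] = Σ(n=0 to 3) x[n] · ω_4^(nk)
where ω_4 = e^(-2πi/4)

Computing each X[k]:
X[0] = 4
X[1] = -5-3i
X[2] = -2
X[3] = -5+3i

X = [4, -5-3i, -2, -5+3i]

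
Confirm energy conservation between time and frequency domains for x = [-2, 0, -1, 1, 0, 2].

Time domain:
Σ|x[n]|² = |-2|² + |0|² + |-1|² + |1|² + |0|² + |2|² = 10.0000

Frequency domain:
(1/6)Σ|X[k]|² = (1/6)(|0|² + |-1.5000+2.5981i|² + |-1.5000+0.8660i|² + |-6|² + |-1.5000-0.8660i|² + |-1.5000-2.5981i|²) = (1/6)·60.0000 = 10.0000

Both sides agree, confirming Parseval's theorem.

Σ|x[n]|² = (1/N)Σ|X[k]|² = 10.0000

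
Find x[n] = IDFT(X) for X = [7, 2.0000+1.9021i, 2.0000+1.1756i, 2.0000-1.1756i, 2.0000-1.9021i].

x[n] = (1/5) Σ(k=0 to 4) X[k] · e^(2πikn/5)

Computing each x[n]:
x[0] = 3
x[1] = 0
x[2] = 1
x[3] = 1
x[4] = 2

x = [3, 0, 1, 1, 2]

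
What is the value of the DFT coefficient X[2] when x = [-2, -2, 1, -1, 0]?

X[2] = Σ(n=0 to 4) x[n] · ω_5^(2n) where ω_5 = e^(-2πi/5)
= (-2)·ω_5^0 + (-2)·ω_5^2 + (1)·ω_5^4 + (-1)·ω_5^6 + (0)·ω_5^8

X[2] = -0.3820+3.0777i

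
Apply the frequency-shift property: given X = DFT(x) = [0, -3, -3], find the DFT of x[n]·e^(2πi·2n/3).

Modulation property: DFT(ω_3^(-2n)·x[n]) = X[(k-2) mod 3], so circularly shift X by 2 positions.

X[k-2] = [-3, -3, 0]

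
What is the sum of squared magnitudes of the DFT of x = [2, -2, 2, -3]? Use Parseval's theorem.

Parseval: Σ|x[n]|² = (1/N)Σ|X[k]|², so Σ|X[k]|² = N·Σ|x[n]|² = 4·21.0000

Σ|X[k]|² = N·Σ|x[n]|² = 4·21.0000 = 84.0000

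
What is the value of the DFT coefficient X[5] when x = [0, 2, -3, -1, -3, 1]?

X[5] = Σ(n=0 to 5) x[n] · ω_6^(5n) where ω_6 = e^(-2πi/6)
= (0)·ω_6^0 + (2)·ω_6^5 + (-3)·ω_6^10 + (-1)·ω_6^15 + (-3)·ω_6^20 + (1)·ω_6^25

X[5] = 5.5000+0.8660i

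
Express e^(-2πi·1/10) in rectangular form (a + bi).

ω_10^1 = e^(-2πi·1/10)
= cos(-2π·1/10) + i·sin(-2π·1/10)
= cos(-2π/10) + i·sin(-2π/10)

ω_10^1 = cos(-2π/10) + i·sin(-2π/10) = 0.8090-0.5878i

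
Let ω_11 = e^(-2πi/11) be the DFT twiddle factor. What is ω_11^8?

ω_11^8 = e^(-2πi·8/11)
= cos(-2π·8/11) + i·sin(-2π·8/11)
= cos(-16π/11) + i·sin(-16π/11)

ω_11^8 = cos(-16π/11) + i·sin(-16π/11) = -0.1423+0.9898i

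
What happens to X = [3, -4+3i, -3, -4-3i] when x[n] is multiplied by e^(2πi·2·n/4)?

Modulation property: DFT(ω_4^(-2n)·x[n]) = X[(k-2) mod 4], so circularly shift X by 2 positions.

X[k-2] = [-3, -4-3i, 3, -4+3i]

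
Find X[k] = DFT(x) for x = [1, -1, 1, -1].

X[k] = Σ(n=0 to 3) x[n] · ω_4^(nk)
where ω_4 = e^(-2πi/4)

Computing each X[k]:
X[0] = 0
X[1] = 0
X[2] = 4
X[3] = 0

X = [0, 0, 4, 0]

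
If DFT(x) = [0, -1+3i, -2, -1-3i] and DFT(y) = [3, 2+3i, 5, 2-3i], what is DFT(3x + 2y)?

By linearity: DFT(3x + 2y) = 3·DFT(x) + 2·DFT(y)
= 3·[0, -1+3i, -2, -1-3i] + 2·[3, 2+3i, 5, 2-3i]

Computing element-wise:
Z[0] = 3·(0) + 2·(3) = 6
Z[1] = 3·(-1+3i) + 2·(2+3i) = 1+15i
Z[2] = 3·(-2) + 2·(5) = 4
Z[3] = 3·(-1-3i) + 2·(2-3i) = 1-15i

DFT(3x + 2y) = 3·X + 2·Y = [6, 1+15i, 4, 1-15i]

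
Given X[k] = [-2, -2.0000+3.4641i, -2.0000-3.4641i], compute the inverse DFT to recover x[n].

x[n] = (1/3) Σ(k=0 to 2) X[k] · e^(2πikn/3)

Computing each x[n]:
x[0] = -2
x[1] = -2
x[2] = 2

x = [-2, -2, 2]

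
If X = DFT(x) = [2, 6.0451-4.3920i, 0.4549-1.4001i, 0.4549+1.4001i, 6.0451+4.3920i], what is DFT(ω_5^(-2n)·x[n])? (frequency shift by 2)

Modulation property: DFT(ω_5^(-2n)·x[n]) = X[(k-2) mod 5], so circularly shift X by 2 positions.

X[k-2] = [0.4549+1.4001i, 6.0451+4.3920i, 2, 6.0451-4.3920i, 0.4549-1.4001i]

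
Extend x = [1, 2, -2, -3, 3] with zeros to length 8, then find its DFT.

Original 5-point DFT: [1, 6.5902+0.3633i, -4.5902+1.5388i, -4.5902-1.5388i, 6.5902-0.3633i]
Zero-padded 8-point DFT provides frequency interpolation.

DFT_8([x, 0, ...]) = [1, 1.5355+2.7071i, 6-5i, -5.5355-1.2929i, 3, -5.5355+1.2929i, 6+5i, 1.5355-2.7071i]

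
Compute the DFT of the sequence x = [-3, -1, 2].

X[k] = Σ(n=0 to 2) x[n] · ω_3^(nk)
where ω_3 = e^(-2πi/3)

Computing each X[k]:
X[0] = -2
X[1] = -3.5000+2.5981i
X[2] = -3.5000-2.5981i

X = [-2, -3.5000+2.5981i, -3.5000-2.5981i]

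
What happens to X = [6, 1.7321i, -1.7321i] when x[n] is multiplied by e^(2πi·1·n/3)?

Modulation property: DFT(ω_3^(-1n)·x[n]) = X[(k-1) mod 3], so circularly shift X by 1 positions.

X[k-1] = [-1.7321i, 6, 1.7321i]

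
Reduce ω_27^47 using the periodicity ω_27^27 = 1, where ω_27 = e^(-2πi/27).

Since ω_27^27 = 1, powers reduce modulo 27.
47 mod 27 = 20
So ω_27^47 = ω_27^20 = e^(-2πi·20/27)

ω_27^47 = ω_27^20 = -0.0581+0.9983i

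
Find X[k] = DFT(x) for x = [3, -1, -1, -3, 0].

X[k] = Σ(n=0 to 4) x[n] · ω_5^(nk)
where ω_5 = e^(-2πi/5)

Computing each X[k]:
X[0] = -2
X[1] = 5.9271-0.2245i
X[2] = 2.5729+2.4899i
X[3] = 2.5729-2.4899i
X[4] = 5.9271+0.2245i

X = [-2, 5.9271-0.2245i, 2.5729+2.4899i, 2.5729-2.4899i, 5.9271+0.2245i]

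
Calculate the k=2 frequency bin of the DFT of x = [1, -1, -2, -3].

X[2] = Σ(n=0 to 3) x[n] · ω_4^(2n) where ω_4 = e^(-2πi/4)
= (1)·ω_4^0 + (-1)·ω_4^2 + (-2)·ω_4^4 + (-3)·ω_4^6

X[2] = 3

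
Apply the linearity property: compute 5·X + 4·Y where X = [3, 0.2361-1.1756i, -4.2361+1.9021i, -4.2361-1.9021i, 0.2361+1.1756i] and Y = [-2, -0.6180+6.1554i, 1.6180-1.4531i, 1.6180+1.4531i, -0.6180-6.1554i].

By linearity: DFT(5x + 4y) = 5·DFT(x) + 4·DFT(y)
= 5·[3, 0.2361-1.1756i, -4.2361+1.9021i, -4.2361-1.9021i, 0.2361+1.1756i] + 4·[-2, -0.6180+6.1554i, 1.6180-1.4531i, 1.6180+1.4531i, -0.6180-6.1554i]

Computing element-wise:
Z[0] = 5·(3) + 4·(-2) = 7
Z[1] = 5·(0.2361-1.1756i) + 4·(-0.6180+6.1554i) = -1.2915+18.7436i
Z[2] = 5·(-4.2361+1.9021i) + 4·(1.6180-1.4531i) = -14.7085+3.6981i
Z[3] = 5·(-4.2361-1.9021i) + 4·(1.6180+1.4531i) = -14.7085-3.6981i
Z[4] = 5·(0.2361+1.1756i) + 4·(-0.6180-6.1554i) = -1.2915-18.7436i

DFT(5x + 4y) = 5·X + 4·Y = [7, -1.2915+18.7436i, -14.7085+3.6981i, -14.7085-3.6981i, -1.2915-18.7436i]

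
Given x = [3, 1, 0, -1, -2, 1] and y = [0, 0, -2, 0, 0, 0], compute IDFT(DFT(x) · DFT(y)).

(x ⊛ y)[n] = Σ(m=0 to 5) x[m] · y[(n-m) mod 6]

Computing each output sample:
(x ⊛ y)[0] = 4
(x ⊛ y)[1] = -2
(x ⊛ y)[2] = -6
(x ⊛ y)[3] = -2
(x ⊛ y)[4] = 0
(x ⊛ y)[5] = 2

x ⊛ y = [4, -2, -6, -2, 0, 2]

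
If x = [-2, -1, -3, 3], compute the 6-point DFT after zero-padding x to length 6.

Original 4-point DFT: [-3, 1+4i, -7, 1-4i]
Zero-padded 6-point DFT provides frequency interpolation.

DFT_6([x, 0, ...]) = [-3, -4.0000+3.4641i, 3.0000-1.7321i, -7, 3.0000+1.7321i, -4.0000-3.4641i]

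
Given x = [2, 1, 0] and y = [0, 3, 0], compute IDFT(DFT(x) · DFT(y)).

(x ⊛ y)[n] = Σ(m=0 to 2) x[m] · y[(n-m) mod 3]

Computing each output sample:
(x ⊛ y)[0] = 0
(x ⊛ y)[1] = 6
(x ⊛ y)[2] = 3

x ⊛ y = [0, 6, 3]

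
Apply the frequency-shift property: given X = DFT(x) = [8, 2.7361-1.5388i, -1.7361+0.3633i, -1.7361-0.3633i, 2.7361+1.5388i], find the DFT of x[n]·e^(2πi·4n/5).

Modulation property: DFT(ω_5^(-4n)·x[n]) = X[(k-4) mod 5], so circularly shift X by 4 positions.

X[k-4] = [2.7361-1.5388i, -1.7361+0.3633i, -1.7361-0.3633i, 2.7361+1.5388i, 8]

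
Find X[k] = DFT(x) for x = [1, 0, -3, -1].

X[k] = Σ(n=0 to 3) x[n] · ω_4^(nk)
where ω_4 = e^(-2πi/4)

Computing each X[k]:
X[0] = -3
X[1] = 4-1i
X[2] = -1
X[3] = 4+1i

X = [-3, 4-1i, -1, 4+1i]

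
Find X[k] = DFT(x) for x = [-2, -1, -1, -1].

X[k] = Σ(n=0 to 3) x[n] · ω_4^(nk)
where ω_4 = e^(-2πi/4)

Computing each X[k]:
X[0] = -5
X[1] = -1
X[2] = -1
X[3] = -1

X = [-5, -1, -1, -1]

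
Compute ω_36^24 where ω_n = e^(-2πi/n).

ω_36^24 = e^(-2πi·24/36)
= cos(-2π·24/36) + i·sin(-2π·24/36)
= cos(-48π/36) + i·sin(-48π/36)

ω_36^24 = cos(-48π/36) + i·sin(-48π/36) = -0.5000+0.8660i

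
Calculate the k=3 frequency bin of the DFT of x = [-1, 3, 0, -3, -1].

X[3] = Σ(n=0 to 4) x[n] · ω_5^(3n) where ω_5 = e^(-2πi/5)
= (-1)·ω_5^0 + (3)·ω_5^3 + (0)·ω_5^6 + (-3)·ω_5^9 + (-1)·ω_5^12

X[3] = -3.5451-0.5020i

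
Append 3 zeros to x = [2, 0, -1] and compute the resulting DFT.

Original 3-point DFT: [1, 2.5000-0.8660i, 2.5000+0.8660i]
Zero-padded 6-point DFT provides frequency interpolation.

DFT_6([x, 0, ...]) = [1, 2.5000+0.8660i, 2.5000-0.8660i, 1, 2.5000+0.8660i, 2.5000-0.8660i]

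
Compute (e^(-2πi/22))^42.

Since ω_22^22 = 1, powers reduce modulo 22.
42 mod 22 = 20
So ω_22^42 = ω_22^20 = e^(-2πi·20/22)

ω_22^42 = ω_22^20 = 0.8413+0.5406i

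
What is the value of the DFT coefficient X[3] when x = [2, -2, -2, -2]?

X[3] = Σ(n=0 to 3) x[n] · ω_4^(3n) where ω_4 = e^(-2πi/4)
= (2)·ω_4^0 + (-2)·ω_4^3 + (-2)·ω_4^6 + (-2)·ω_4^9

X[3] = 4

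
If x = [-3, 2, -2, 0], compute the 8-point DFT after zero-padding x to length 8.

Original 4-point DFT: [-3, -1-2i, -7, -1+2i]
Zero-padded 8-point DFT provides frequency interpolation.

DFT_8([x, 0, ...]) = [-3, -1.5858+0.5858i, -1-2i, -4.4142-3.4142i, -7, -4.4142+3.4142i, -1+2i, -1.5858-0.5858i]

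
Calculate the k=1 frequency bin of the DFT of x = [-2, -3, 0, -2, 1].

X[1] = Σ(n=0 to 4) x[n] · ω_5^(1n) where ω_5 = e^(-2πi/5)
= (-2)·ω_5^0 + (-3)·ω_5^1 + (0)·ω_5^2 + (-2)·ω_5^3 + (1)·ω_5^4

X[1] = -1.0000+2.6287i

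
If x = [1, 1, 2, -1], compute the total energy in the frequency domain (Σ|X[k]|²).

Parseval: Σ|x[n]|² = (1/N)Σ|X[k]|², so Σ|X[k]|² = N·Σ|x[n]|² = 4·7.0000

Σ|X[k]|² = N·Σ|x[n]|² = 4·7.0000 = 28.0000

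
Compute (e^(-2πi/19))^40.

Since ω_19^19 = 1, powers reduce modulo 19.
40 mod 19 = 2
So ω_19^40 = ω_19^2 = e^(-2πi·2/19)

ω_19^40 = ω_19^2 = 0.7891-0.6142i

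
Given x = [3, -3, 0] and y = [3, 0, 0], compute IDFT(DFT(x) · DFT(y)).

(x ⊛ y)[n] = Σ(m=0 to 2) x[m] · y[(n-m) mod 3]

Computing each output sample:
(x ⊛ y)[0] = 9
(x ⊛ y)[1] = -9
(x ⊛ y)[2] = 0

x ⊛ y = [9, -9, 0]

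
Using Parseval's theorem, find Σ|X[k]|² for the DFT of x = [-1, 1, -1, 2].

Parseval: Σ|x[n]|² = (1/N)Σ|X[k]|², so Σ|X[k]|² = N·Σ|x[n]|² = 4·7.0000

Σ|X[k]|² = N·Σ|x[n]|² = 4·7.0000 = 28.0000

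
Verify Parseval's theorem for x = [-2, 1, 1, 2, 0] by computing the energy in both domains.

Time domain:
Σ|x[n]|² = |-2|² + |1|² + |1|² + |2|² + |0|² = 10.0000

Frequency domain:
(1/5)Σ|X[k]|² = (1/5)(|2|² + |-4.1180-0.3633i|² + |-1.8820-1.5388i|² + |-1.8820+1.5388i|² + |-4.1180+0.3633i|²) = (1/5)·50.0000 = 10.0000

Both sides agree, confirming Parseval's theorem.

Σ|x[n]|² = (1/N)Σ|X[k]|² = 10.0000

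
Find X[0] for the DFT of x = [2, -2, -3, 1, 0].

X[0] = Σ(n=0 to 4) x[n] · ω_5^0 = Σ x[n]
= (2) + (-2) + (-3) + (1) + (0)

X[0] = -2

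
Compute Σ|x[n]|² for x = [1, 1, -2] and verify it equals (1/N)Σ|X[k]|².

Time domain:
Σ|x[n]|² = |1|² + |1|² + |-2|² = 6.0000

Frequency domain:
(1/3)Σ|X[k]|² = (1/3)(|0|² + |1.5000-2.5981i|² + |1.5000+2.5981i|²) = (1/3)·18.0000 = 6.0000

Both sides agree, confirming Parseval's theorem.

Σ|x[n]|² = (1/N)Σ|X[k]|² = 6.0000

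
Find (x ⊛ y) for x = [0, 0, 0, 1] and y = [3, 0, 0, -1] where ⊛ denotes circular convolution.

(x ⊛ y)[n] = Σ(m=0 to 3) x[m] · y[(n-m) mod 4]

Computing each output sample:
(x ⊛ y)[0] = 0
(x ⊛ y)[1] = 0
(x ⊛ y)[2] = -1
(x ⊛ y)[3] = 3

x ⊛ y = [0, 0, -1, 3]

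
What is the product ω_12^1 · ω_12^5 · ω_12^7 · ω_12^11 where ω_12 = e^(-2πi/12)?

The primitive 12th roots of unity are ω_12^k for k coprime to 12: k ∈ {1, 5, 7, 11}
Their product equals the constant term of the cyclotomic polynomial Φ_12(x) up to sign.
For n ≥ 3, the product of all primitive nth roots of unity is 1. (For n=1 it is 1; for n=2 it is -1.)

1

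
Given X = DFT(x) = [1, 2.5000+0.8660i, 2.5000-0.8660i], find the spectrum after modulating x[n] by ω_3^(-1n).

Modulation property: DFT(ω_3^(-1n)·x[n]) = X[(k-1) mod 3], so circularly shift X by 1 positions.

X[k-1] = [2.5000-0.8660i, 1, 2.5000+0.8660i]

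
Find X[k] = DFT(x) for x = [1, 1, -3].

X[k] = Σ(n=0 to 2) x[n] · ω_3^(nk)
where ω_3 = e^(-2πi/3)

Computing each X[k]:
X[0] = -1
X[1] = 2.0000-3.4641i
X[2] = 2.0000+3.4641i

X = [-1, 2.0000-3.4641i, 2.0000+3.4641i]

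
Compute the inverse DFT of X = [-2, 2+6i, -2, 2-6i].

x[n] = (1/4) Σ(k=0 to 3) X[k] · e^(2πikn/4)

Computing each x[n]:
x[0] = 0
x[1] = -3
x[2] = -2
x[3] = 3

x = [0, -3, -2, 3]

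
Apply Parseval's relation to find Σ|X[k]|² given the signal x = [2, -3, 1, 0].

Parseval: Σ|x[n]|² = (1/N)Σ|X[k]|², so Σ|X[k]|² = N·Σ|x[n]|² = 4·14.0000

Σ|X[k]|² = N·Σ|x[n]|² = 4·14.0000 = 56.0000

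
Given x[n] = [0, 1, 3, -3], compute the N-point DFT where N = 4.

X[k] = Σ(n=0 to 3) x[n] · ω_4^(nk)
where ω_4 = e^(-2πi/4)

Computing each X[k]:
X[0] = 1
X[1] = -3-4i
X[2] = 5
X[3] = -3+4i

X = [1, -3-4i, 5, -3+4i]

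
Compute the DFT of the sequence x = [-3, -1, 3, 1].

X[k] = Σ(n=0 to 3) x[n] · ω_4^(nk)
where ω_4 = e^(-2πi/4)

Computing each X[k]:
X[0] = 0
X[1] = -6+2i
X[2] = 0
X[3] = -6-2i

X = [0, -6+2i, 0, -6-2i]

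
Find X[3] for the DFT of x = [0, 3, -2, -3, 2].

X[3] = Σ(n=0 to 4) x[n] · ω_5^(3n) where ω_5 = e^(-2πi/5)
= (0)·ω_5^0 + (3)·ω_5^3 + (-2)·ω_5^6 + (-3)·ω_5^9 + (2)·ω_5^12

X[3] = -5.5902-0.3633i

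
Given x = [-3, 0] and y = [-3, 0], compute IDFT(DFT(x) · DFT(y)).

(x ⊛ y)[n] = Σ(m=0 to 1) x[m] · y[(n-m) mod 2]

Computing each output sample:
(x ⊛ y)[0] = 9
(x ⊛ y)[1] = 0

x ⊛ y = [9, 0]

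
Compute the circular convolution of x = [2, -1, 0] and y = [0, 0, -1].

(x ⊛ y)[n] = Σ(m=0 to 2) x[m] · y[(n-m) mod 3]

Computing each output sample:
(x ⊛ y)[0] = 1
(x ⊛ y)[1] = 0
(x ⊛ y)[2] = -2

x ⊛ y = [1, 0, -2]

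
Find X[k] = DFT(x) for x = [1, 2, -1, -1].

X[k] = Σ(n=0 to 3) x[n] · ω_4^(nk)
where ω_4 = e^(-2πi/4)

Computing each X[k]:
X[0] = 1
X[1] = 2-3i
X[2] = -1
X[3] = 2+3i

X = [1, 2-3i, -1, 2+3i]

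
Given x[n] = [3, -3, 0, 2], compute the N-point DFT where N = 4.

X[k] = Σ(n=0 to 3) x[n] · ω_4^(nk)
where ω_4 = e^(-2πi/4)

Computing each X[k]:
X[0] = 2
X[1] = 3+5i
X[2] = 4
X[3] = 3-5i

X = [2, 3+5i, 4, 3-5i]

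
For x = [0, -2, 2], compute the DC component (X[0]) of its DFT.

X[0] = Σ(n=0 to 2) x[n] · ω_3^0 = Σ x[n]
= (0) + (-2) + (2)

X[0] = 0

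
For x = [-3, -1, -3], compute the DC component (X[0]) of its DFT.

X[0] = Σ(n=0 to 2) x[n] · ω_3^0 = Σ x[n]
= (-3) + (-1) + (-3)

X[0] = -7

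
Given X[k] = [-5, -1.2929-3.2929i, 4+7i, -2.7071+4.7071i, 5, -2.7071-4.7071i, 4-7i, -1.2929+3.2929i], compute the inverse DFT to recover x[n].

x[n] = (1/8) Σ(k=0 to 7) X[k] · e^(2πikn/8)

Computing each x[n]:
x[0] = 0
x[1] = -3
x[2] = 1
x[3] = 0
x[4] = 2
x[5] = -3
x[6] = -3
x[7] = 1

x = [0, -3, 1, 0, 2, -3, -3, 1]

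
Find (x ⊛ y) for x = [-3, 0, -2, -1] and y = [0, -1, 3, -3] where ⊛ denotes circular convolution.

(x ⊛ y)[n] = Σ(m=0 to 3) x[m] · y[(n-m) mod 4]

Computing each output sample:
(x ⊛ y)[0] = -5
(x ⊛ y)[1] = 6
(x ⊛ y)[2] = -6
(x ⊛ y)[3] = 11

x ⊛ y = [-5, 6, -6, 11]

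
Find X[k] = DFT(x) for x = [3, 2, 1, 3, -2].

X[k] = Σ(n=0 to 4) x[n] · ω_5^(nk)
where ω_5 = e^(-2πi/5)

Computing each X[k]:
X[0] = 7
X[1] = -0.2361-2.6287i
X[2] = 4.2361-4.2533i
X[3] = 4.2361+4.2533i
X[4] = -0.2361+2.6287i

X = [7, -0.2361-2.6287i, 4.2361-4.2533i, 4.2361+4.2533i, -0.2361+2.6287i]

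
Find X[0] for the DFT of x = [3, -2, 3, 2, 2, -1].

X[0] = Σ(n=0 to 5) x[n] · ω_6^0 = Σ x[n]
= (3) + (-2) + (3) + (2) + (2) + (-1)

X[0] = 7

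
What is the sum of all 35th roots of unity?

Sum of all nth roots of unity equals 0 for n > 1 (geometric series with r ≠ 1).

0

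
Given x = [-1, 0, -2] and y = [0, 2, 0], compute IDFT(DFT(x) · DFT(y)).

(x ⊛ y)[n] = Σ(m=0 to 2) x[m] · y[(n-m) mod 3]

Computing each output sample:
(x ⊛ y)[0] = -4
(x ⊛ y)[1] = -2
(x ⊛ y)[2] = 0

x ⊛ y = [-4, -2, 0]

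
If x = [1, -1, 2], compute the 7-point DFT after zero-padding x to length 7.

Original 3-point DFT: [2, 0.5000+2.5981i, 0.5000-2.5981i]
Zero-padded 7-point DFT provides frequency interpolation.

DFT_7([x, 0, ...]) = [2, -0.0685-1.1680i, -0.5794+1.8427i, 3.1479+1.9975i, 3.1479-1.9975i, -0.5794-1.8427i, -0.0685+1.1680i]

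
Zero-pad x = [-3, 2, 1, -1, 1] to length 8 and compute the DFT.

Original 5-point DFT: [0, -2.0729-2.1266i, -5.4271+1.3143i, -5.4271-1.3143i, -2.0729+2.1266i]
Zero-padded 8-point DFT provides frequency interpolation.

DFT_8([x, 0, ...]) = [0, -1.8787-1.7071i, -3-3i, -6.1213+0.2929i, -2, -6.1213-0.2929i, -3+3i, -1.8787+1.7071i]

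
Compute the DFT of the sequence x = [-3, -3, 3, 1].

X[k] = Σ(n=0 to 3) x[n] · ω_4^(nk)
where ω_4 = e^(-2πi/4)

Computing each X[k]:
X[0] = -2
X[1] = -6+4i
X[2] = 2
X[3] = -6-4i

X = [-2, -6+4i, 2, -6-4i]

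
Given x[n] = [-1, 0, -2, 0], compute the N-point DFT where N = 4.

X[k] = Σ(n=0 to 3) x[n] · ω_4^(nk)
where ω_4 = e^(-2πi/4)

Computing each X[k]:
X[0] = -3
X[1] = 1
X[2] = -3
X[3] = 1

X = [-3, 1, -3, 1]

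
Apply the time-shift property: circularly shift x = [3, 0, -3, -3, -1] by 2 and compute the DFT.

Time shift by 2: X_shifted[k] = ω_5^(2k) · X[k]
Shifted x = [-3, -1, 3, 0, -3]

DFT(x[n-2]) = [-4, -6.6631-3.6655i, 1.1631+1.6776i, 1.1631-1.6776i, -6.6631+3.6655i]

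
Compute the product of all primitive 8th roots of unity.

The primitive 8th roots of unity are ω_8^k for k coprime to 8: k ∈ {1, 3, 5, 7}
Their product equals the constant term of the cyclotomic polynomial Φ_8(x) up to sign.
For n ≥ 3, the product of all primitive nth roots of unity is 1. (For n=1 it is 1; for n=2 it is -1.)

1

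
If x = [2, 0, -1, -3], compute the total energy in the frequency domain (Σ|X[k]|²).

Parseval: Σ|x[n]|² = (1/N)Σ|X[k]|², so Σ|X[k]|² = N·Σ|x[n]|² = 4·14.0000

Σ|X[k]|² = N·Σ|x[n]|² = 4·14.0000 = 56.0000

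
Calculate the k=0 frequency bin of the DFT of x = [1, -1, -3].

X[0] = Σ(n=0 to 2) x[n] · ω_3^0 = Σ x[n]
= (1) + (-1) + (-3)

X[0] = -3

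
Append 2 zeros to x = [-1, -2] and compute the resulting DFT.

Original 2-point DFT: [-3, 1]
Zero-padded 4-point DFT provides frequency interpolation.

DFT_4([x, 0, ...]) = [-3, -1+2i, 1, -1-2i]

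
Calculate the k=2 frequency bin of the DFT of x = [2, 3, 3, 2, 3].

X[2] = Σ(n=0 to 4) x[n] · ω_5^(2n) where ω_5 = e^(-2πi/5)
= (2)·ω_5^0 + (3)·ω_5^2 + (3)·ω_5^4 + (2)·ω_5^6 + (3)·ω_5^8

X[2] = -1.3090+0.9511i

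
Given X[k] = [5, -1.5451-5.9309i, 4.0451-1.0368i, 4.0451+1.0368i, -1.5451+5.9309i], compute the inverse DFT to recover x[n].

x[n] = (1/5) Σ(k=0 to 4) X[k] · e^(2πikn/5)

Computing each x[n]:
x[0] = 2
x[1] = 2
x[2] = 3
x[3] = 1
x[4] = -3

x = [2, 2, 3, 1, -3]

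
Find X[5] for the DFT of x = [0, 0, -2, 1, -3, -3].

X[5] = Σ(n=0 to 5) x[n] · ω_6^(5n) where ω_6 = e^(-2πi/6)
= (0)·ω_6^0 + (0)·ω_6^5 + (-2)·ω_6^10 + (1)·ω_6^15 + (-3)·ω_6^20 + (-3)·ω_6^25

X[5] = 3.4641i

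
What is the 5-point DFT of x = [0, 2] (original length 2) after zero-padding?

Original 2-point DFT: [2, -2]
Zero-padded 5-point DFT provides frequency interpolation.

DFT_5([x, 0, ...]) = [2, 0.6180-1.9021i, -1.6180-1.1756i, -1.6180+1.1756i, 0.6180+1.9021i]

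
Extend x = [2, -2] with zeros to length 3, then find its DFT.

Original 2-point DFT: [0, 4]
Zero-padded 3-point DFT provides frequency interpolation.

DFT_3([x, 0, ...]) = [0, 3.0000+1.7321i, 3.0000-1.7321i]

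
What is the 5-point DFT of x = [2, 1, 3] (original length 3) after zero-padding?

Original 3-point DFT: [6, 1.7321i, -1.7321i]
Zero-padded 5-point DFT provides frequency interpolation.

DFT_5([x, 0, ...]) = [6, -0.1180-2.7144i, 2.1180+2.2654i, 2.1180-2.2654i, -0.1180+2.7144i]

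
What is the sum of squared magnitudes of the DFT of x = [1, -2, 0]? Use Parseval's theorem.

Parseval: Σ|x[n]|² = (1/N)Σ|X[k]|², so Σ|X[k]|² = N·Σ|x[n]|² = 3·5.0000

Σ|X[k]|² = N·Σ|x[n]|² = 3·5.0000 = 15.0000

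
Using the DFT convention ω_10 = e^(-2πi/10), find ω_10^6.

ω_10^6 = e^(-2πi·6/10)
= cos(-2π·6/10) + i·sin(-2π·6/10)
= cos(-12π/10) + i·sin(-12π/10)

ω_10^6 = cos(-12π/10) + i·sin(-12π/10) = -0.8090+0.5878i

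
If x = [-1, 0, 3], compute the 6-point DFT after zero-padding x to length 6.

Original 3-point DFT: [2, -2.5000+2.5981i, -2.5000-2.5981i]
Zero-padded 6-point DFT provides frequency interpolation.

DFT_6([x, 0, ...]) = [2, -2.5000-2.5981i, -2.5000+2.5981i, 2, -2.5000-2.5981i, -2.5000+2.5981i]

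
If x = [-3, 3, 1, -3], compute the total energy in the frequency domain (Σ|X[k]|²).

Parseval: Σ|x[n]|² = (1/N)Σ|X[k]|², so Σ|X[k]|² = N·Σ|x[n]|² = 4·28.0000

Σ|X[k]|² = N·Σ|x[n]|² = 4·28.0000 = 112.0000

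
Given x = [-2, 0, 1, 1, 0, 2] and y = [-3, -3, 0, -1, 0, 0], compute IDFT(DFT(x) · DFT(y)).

(x ⊛ y)[n] = Σ(m=0 to 5) x[m] · y[(n-m) mod 6]

Computing each output sample:
(x ⊛ y)[0] = -1
(x ⊛ y)[1] = 6
(x ⊛ y)[2] = -5
(x ⊛ y)[3] = -4
(x ⊛ y)[4] = -3
(x ⊛ y)[5] = -7

x ⊛ y = [-1, 6, -5, -4, -3, -7]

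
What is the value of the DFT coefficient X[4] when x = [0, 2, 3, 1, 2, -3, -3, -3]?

X[4] = Σ(n=0 to 7) x[n] · ω_8^(4n) where ω_8 = e^(-2πi/8)
= (0)·ω_8^0 + (2)·ω_8^4 + (3)·ω_8^8 + (1)·ω_8^12 + (2)·ω_8^16 + (-3)·ω_8^20 + (-3)·ω_8^24 + (-3)·ω_8^28

X[4] = 5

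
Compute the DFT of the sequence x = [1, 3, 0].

X[k] = Σ(n=0 to 2) x[n] · ω_3^(nk)
where ω_3 = e^(-2πi/3)

Computing each X[k]:
X[0] = 4
X[1] = -0.5000-2.5981i
X[2] = -0.5000+2.5981i

X = [4, -0.5000-2.5981i, -0.5000+2.5981i]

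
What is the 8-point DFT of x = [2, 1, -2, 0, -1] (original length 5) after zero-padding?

Original 5-point DFT: [0, 3.6180-0.7265i, 1.3820-3.0777i, 1.3820+3.0777i, 3.6180+0.7265i]
Zero-padded 8-point DFT provides frequency interpolation.

DFT_8([x, 0, ...]) = [0, 3.7071+1.2929i, 3-1i, 2.2929-2.7071i, -2, 2.2929+2.7071i, 3+1i, 3.7071-1.2929i]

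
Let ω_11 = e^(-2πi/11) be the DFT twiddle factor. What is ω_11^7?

ω_11^7 = e^(-2πi·7/11)
= cos(-2π·7/11) + i·sin(-2π·7/11)
= cos(-14π/11) + i·sin(-14π/11)

ω_11^7 = cos(-14π/11) + i·sin(-14π/11) = -0.6549+0.7557i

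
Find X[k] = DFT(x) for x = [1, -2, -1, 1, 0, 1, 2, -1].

X[k] = Σ(n=0 to 7) x[n] · ω_8^(nk)
where ω_8 = e^(-2πi/8)

Computing each X[k]:
X[0] = 1
X[1] = -2.5355+3.7071i
X[2] = 1i
X[3] = 4.5355-2.2929i
X[4] = 3
X[5] = 4.5355+2.2929i
X[6] = -1i
X[7] = -2.5355-3.7071i

X = [1, -2.5355+3.7071i, 1i, 4.5355-2.2929i, 3, 4.5355+2.2929i, -1i, -2.5355-3.7071i]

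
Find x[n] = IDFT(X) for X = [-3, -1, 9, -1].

x[n] = (1/4) Σ(k=0 to 3) X[k] · e^(2πikn/4)

Computing each x[n]:
x[0] = 1
x[1] = -3
x[2] = 2
x[3] = -3

x = [1, -3, 2, -3]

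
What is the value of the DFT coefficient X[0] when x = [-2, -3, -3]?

X[0] = Σ(n=0 to 2) x[n] · ω_3^0 = Σ x[n]
= (-2) + (-3) + (-3)

X[0] = -8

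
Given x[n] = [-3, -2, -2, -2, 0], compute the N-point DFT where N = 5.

X[k] = Σ(n=0 to 4) x[n] · ω_5^(nk)
where ω_5 = e^(-2πi/5)

Computing each X[k]:
X[0] = -9
X[1] = -0.3820+1.9021i
X[2] = -2.6180+1.1756i
X[3] = -2.6180-1.1756i
X[4] = -0.3820-1.9021i

X = [-9, -0.3820+1.9021i, -2.6180+1.1756i, -2.6180-1.1756i, -0.3820-1.9021i]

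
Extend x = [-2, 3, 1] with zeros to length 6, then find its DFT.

Original 3-point DFT: [2, -4.0000-1.7321i, -4.0000+1.7321i]
Zero-padded 6-point DFT provides frequency interpolation.

DFT_6([x, 0, ...]) = [2, -1.0000-3.4641i, -4.0000-1.7321i, -4, -4.0000+1.7321i, -1.0000+3.4641i]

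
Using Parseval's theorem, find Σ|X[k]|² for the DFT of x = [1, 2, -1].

Parseval: Σ|x[n]|² = (1/N)Σ|X[k]|², so Σ|X[k]|² = N·Σ|x[n]|² = 3·6.0000

Σ|X[k]|² = N·Σ|x[n]|² = 3·6.0000 = 18.0000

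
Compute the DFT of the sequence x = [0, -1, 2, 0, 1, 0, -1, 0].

X[k] = Σ(n=0 to 7) x[n] · ω_8^(nk)
where ω_8 = e^(-2πi/8)

Computing each X[k]:
X[0] = 1
X[1] = -1.7071-2.2929i
X[2] = 1i
X[3] = -0.2929+3.7071i
X[4] = 3
X[5] = -0.2929-3.7071i
X[6] = -1i
X[7] = -1.7071+2.2929i

X = [1, -1.7071-2.2929i, 1i, -0.2929+3.7071i, 3, -0.2929-3.7071i, -1i, -1.7071+2.2929i]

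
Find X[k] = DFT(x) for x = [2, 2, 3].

X[k] = Σ(n=0 to 2) x[n] · ω_3^(nk)
where ω_3 = e^(-2πi/3)

Computing each X[k]:
X[0] = 7
X[1] = -0.5000+0.8660i
X[2] = -0.5000-0.8660i

X = [7, -0.5000+0.8660i, -0.5000-0.8660i]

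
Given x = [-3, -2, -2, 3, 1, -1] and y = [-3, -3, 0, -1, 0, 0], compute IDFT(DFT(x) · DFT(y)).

(x ⊛ y)[n] = Σ(m=0 to 5) x[m] · y[(n-m) mod 6]

Computing each output sample:
(x ⊛ y)[0] = 9
(x ⊛ y)[1] = 14
(x ⊛ y)[2] = 13
(x ⊛ y)[3] = 0
(x ⊛ y)[4] = -10
(x ⊛ y)[5] = 2

x ⊛ y = [9, 14, 13, 0, -10, 2]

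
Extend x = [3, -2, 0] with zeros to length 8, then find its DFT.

Original 3-point DFT: [1, 4.0000+1.7321i, 4.0000-1.7321i]
Zero-padded 8-point DFT provides frequency interpolation.

DFT_8([x, 0, ...]) = [1, 1.5858+1.4142i, 3+2i, 4.4142+1.4142i, 5, 4.4142-1.4142i, 3-2i, 1.5858-1.4142i]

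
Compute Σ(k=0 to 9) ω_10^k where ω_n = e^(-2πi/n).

Sum of all nth roots of unity equals 0 for n > 1 (geometric series with r ≠ 1).

0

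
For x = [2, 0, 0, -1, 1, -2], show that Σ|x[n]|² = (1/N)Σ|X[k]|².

Time domain:
Σ|x[n]|² = |2|² + |0|² + |0|² + |-1|² + |1|² + |-2|² = 10.0000

Frequency domain:
(1/6)Σ|X[k]|² = (1/6)(|0|² + |1.5000-0.8660i|² + |1.5000-2.5981i|² + |6|² + |1.5000+2.5981i|² + |1.5000+0.8660i|²) = (1/6)·60.0000 = 10.0000

Both sides agree, confirming Parseval's theorem.

Σ|x[n]|² = (1/N)Σ|X[k]|² = 10.0000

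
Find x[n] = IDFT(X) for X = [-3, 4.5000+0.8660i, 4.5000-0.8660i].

x[n] = (1/3) Σ(k=0 to 2) X[k] · e^(2πikn/3)

Computing each x[n]:
x[0] = 2
x[1] = -3
x[2] = -2

x = [2, -3, -2]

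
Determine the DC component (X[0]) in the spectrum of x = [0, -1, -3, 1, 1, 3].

X[0] = Σ(n=0 to 5) x[n] · ω_6^0 = Σ x[n]
= (0) + (-1) + (-3) + (1) + (1) + (3)

X[0] = 1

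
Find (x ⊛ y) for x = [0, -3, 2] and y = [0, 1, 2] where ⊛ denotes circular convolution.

(x ⊛ y)[n] = Σ(m=0 to 2) x[m] · y[(n-m) mod 3]

Computing each output sample:
(x ⊛ y)[0] = -4
(x ⊛ y)[1] = 4
(x ⊛ y)[2] = -3

x ⊛ y = [-4, 4, -3]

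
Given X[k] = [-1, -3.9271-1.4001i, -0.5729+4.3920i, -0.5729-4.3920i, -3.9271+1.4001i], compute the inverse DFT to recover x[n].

x[n] = (1/5) Σ(k=0 to 4) X[k] · e^(2πikn/5)

Computing each x[n]:
x[0] = -2
x[1] = -1
x[2] = 3
x[3] = -1
x[4] = 0

x = [-2, -1, 3, -1, 0]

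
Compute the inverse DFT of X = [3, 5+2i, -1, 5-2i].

x[n] = (1/4) Σ(k=0 to 3) X[k] · e^(2πikn/4)

Computing each x[n]:
x[0] = 3
x[1] = 0
x[2] = -2
x[3] = 2

x = [3, 0, -2, 2]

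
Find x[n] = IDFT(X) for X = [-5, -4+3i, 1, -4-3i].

x[n] = (1/4) Σ(k=0 to 3) X[k] · e^(2πikn/4)

Computing each x[n]:
x[0] = -3
x[1] = -3
x[2] = 1
x[3] = 0

x = [-3, -3, 1, 0]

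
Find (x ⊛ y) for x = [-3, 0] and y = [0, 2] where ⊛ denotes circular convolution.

(x ⊛ y)[n] = Σ(m=0 to 1) x[m] · y[(n-m) mod 2]

Computing each output sample:
(x ⊛ y)[0] = 0
(x ⊛ y)[1] = -6

x ⊛ y = [0, -6]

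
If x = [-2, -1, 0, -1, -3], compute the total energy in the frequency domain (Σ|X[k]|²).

Parseval: Σ|x[n]|² = (1/N)Σ|X[k]|², so Σ|X[k]|² = N·Σ|x[n]|² = 5·15.0000

Σ|X[k]|² = N·Σ|x[n]|² = 5·15.0000 = 75.0000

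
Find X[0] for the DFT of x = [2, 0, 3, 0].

X[0] = Σ(n=0 to 3) x[n] · ω_4^0 = Σ x[n]
= (2) + (0) + (3) + (0)

X[0] = 5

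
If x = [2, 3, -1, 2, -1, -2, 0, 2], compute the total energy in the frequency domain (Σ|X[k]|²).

Parseval: Σ|x[n]|² = (1/N)Σ|X[k]|², so Σ|X[k]|² = N·Σ|x[n]|² = 8·27.0000

Σ|X[k]|² = N·Σ|x[n]|² = 8·27.0000 = 216.0000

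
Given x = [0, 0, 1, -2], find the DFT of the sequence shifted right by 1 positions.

Time shift by 1: X_shifted[k] = ω_4^(1k) · X[k]
Shifted x = [-2, 0, 0, 1]

DFT(x[n-1]) = [-1, -2+1i, -3, -2-1i]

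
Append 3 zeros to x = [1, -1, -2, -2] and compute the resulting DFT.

Original 4-point DFT: [-4, 3-1i, 2, 3+1i]
Zero-padded 7-point DFT provides frequency interpolation.

DFT_7([x, 0, ...]) = [-4, 2.6235+3.5995i, 1.7775-1.4565i, 1.0990+0.8201i, 1.0990-0.8201i, 1.7775+1.4565i, 2.6235-3.5995i]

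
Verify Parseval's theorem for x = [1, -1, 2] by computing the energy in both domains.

Time domain:
Σ|x[n]|² = |1|² + |-1|² + |2|² = 6.0000

Frequency domain:
(1/3)Σ|X[k]|² = (1/3)(|2|² + |0.5000+2.5981i|² + |0.5000-2.5981i|²) = (1/3)·18.0000 = 6.0000

Both sides agree, confirming Parseval's theorem.

Σ|x[n]|² = (1/N)Σ|X[k]|² = 6.0000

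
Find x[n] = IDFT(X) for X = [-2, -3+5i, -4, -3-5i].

x[n] = (1/4) Σ(k=0 to 3) X[k] · e^(2πikn/4)

Computing each x[n]:
x[0] = -3
x[1] = -2
x[2] = 0
x[3] = 3

x = [-3, -2, 0, 3]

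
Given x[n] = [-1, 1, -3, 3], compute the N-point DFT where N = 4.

X[k] = Σ(n=0 to 3) x[n] · ω_4^(nk)
where ω_4 = e^(-2πi/4)

Computing each X[k]:
X[0] = 0
X[1] = 2+2i
X[2] = -8
X[3] = 2-2i

X = [0, 2+2i, -8, 2-2i]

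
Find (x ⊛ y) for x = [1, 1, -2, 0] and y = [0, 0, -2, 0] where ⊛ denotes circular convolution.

(x ⊛ y)[n] = Σ(m=0 to 3) x[m] · y[(n-m) mod 4]

Computing each output sample:
(x ⊛ y)[0] = 4
(x ⊛ y)[1] = 0
(x ⊛ y)[2] = -2
(x ⊛ y)[3] = -2

x ⊛ y = [4, 0, -2, -2]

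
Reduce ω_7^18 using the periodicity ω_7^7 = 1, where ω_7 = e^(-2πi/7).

Since ω_7^7 = 1, powers reduce modulo 7.
18 mod 7 = 4
So ω_7^18 = ω_7^4 = e^(-2πi·4/7)

ω_7^18 = ω_7^4 = -0.9010+0.4339i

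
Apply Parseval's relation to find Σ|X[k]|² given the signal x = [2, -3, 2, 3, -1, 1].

Parseval: Σ|x[n]|² = (1/N)Σ|X[k]|², so Σ|X[k]|² = N·Σ|x[n]|² = 6·28.0000

Σ|X[k]|² = N·Σ|x[n]|² = 6·28.0000 = 168.0000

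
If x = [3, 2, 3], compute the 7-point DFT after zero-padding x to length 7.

Original 3-point DFT: [8, 0.5000+0.8660i, 0.5000-0.8660i]
Zero-padded 7-point DFT provides frequency interpolation.

DFT_7([x, 0, ...]) = [8, 3.5794-4.4884i, -0.1479-0.6482i, 3.0685+1.4777i, 3.0685-1.4777i, -0.1479+0.6482i, 3.5794+4.4884i]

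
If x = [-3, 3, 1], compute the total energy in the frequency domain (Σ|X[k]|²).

Parseval: Σ|x[n]|² = (1/N)Σ|X[k]|², so Σ|X[k]|² = N·Σ|x[n]|² = 3·19.0000

Σ|X[k]|² = N·Σ|x[n]|² = 3·19.0000 = 57.0000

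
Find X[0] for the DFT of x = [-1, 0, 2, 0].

X[0] = Σ(n=0 to 3) x[n] · ω_4^0 = Σ x[n]
= (-1) + (0) + (2) + (0)

X[0] = 1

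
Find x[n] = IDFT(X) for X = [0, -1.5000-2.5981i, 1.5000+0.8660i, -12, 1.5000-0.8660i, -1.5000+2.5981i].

x[n] = (1/6) Σ(k=0 to 5) X[k] · e^(2πikn/6)

Computing each x[n]:
x[0] = -2
x[1] = 2
x[2] = -1
x[3] = 3
x[4] = -3
x[5] = 1

x = [-2, 2, -1, 3, -3, 1]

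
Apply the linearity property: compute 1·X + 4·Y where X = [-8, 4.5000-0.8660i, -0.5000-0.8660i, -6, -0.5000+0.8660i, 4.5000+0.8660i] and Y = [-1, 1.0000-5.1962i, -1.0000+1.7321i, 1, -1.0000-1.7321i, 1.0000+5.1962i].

By linearity: DFT(1x + 4y) = 1·DFT(x) + 4·DFT(y)
= 1·[-8, 4.5000-0.8660i, -0.5000-0.8660i, -6, -0.5000+0.8660i, 4.5000+0.8660i] + 4·[-1, 1.0000-5.1962i, -1.0000+1.7321i, 1, -1.0000-1.7321i, 1.0000+5.1962i]

Computing element-wise:
Z[0] = 1·(-8) + 4·(-1) = -12
Z[1] = 1·(4.5000-0.8660i) + 4·(1.0000-5.1962i) = 8.5000-21.6508i
Z[2] = 1·(-0.5000-0.8660i) + 4·(-1.0000+1.7321i) = -4.5000+6.0624i
Z[3] = 1·(-6) + 4·(1) = -2
Z[4] = 1·(-0.5000+0.8660i) + 4·(-1.0000-1.7321i) = -4.5000-6.0624i
Z[5] = 1·(4.5000+0.8660i) + 4·(1.0000+5.1962i) = 8.5000+21.6508i

DFT(1x + 4y) = 1·X + 4·Y = [-12, 8.5000-21.6508i, -4.5000+6.0624i, -2, -4.5000-6.0624i, 8.5000+21.6508i]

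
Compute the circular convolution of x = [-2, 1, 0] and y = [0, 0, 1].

(x ⊛ y)[n] = Σ(m=0 to 2) x[m] · y[(n-m) mod 3]

Computing each output sample:
(x ⊛ y)[0] = 1
(x ⊛ y)[1] = 0
(x ⊛ y)[2] = -2

x ⊛ y = [1, 0, -2]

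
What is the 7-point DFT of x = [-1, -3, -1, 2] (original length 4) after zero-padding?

Original 4-point DFT: [-3, 5i, -1, -5i]
Zero-padded 7-point DFT provides frequency interpolation.

DFT_7([x, 0, ...]) = [-3, -4.4499+2.4527i, 1.8155+4.0546i, 0.6344-1.4300i, 0.6344+1.4300i, 1.8155-4.0546i, -4.4499-2.4527i]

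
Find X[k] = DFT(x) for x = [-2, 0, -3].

X[k] = Σ(n=0 to 2) x[n] · ω_3^(nk)
where ω_3 = e^(-2πi/3)

Computing each X[k]:
X[0] = -5
X[1] = -0.5000-2.5981i
X[2] = -0.5000+2.5981i

X = [-5, -0.5000-2.5981i, -0.5000+2.5981i]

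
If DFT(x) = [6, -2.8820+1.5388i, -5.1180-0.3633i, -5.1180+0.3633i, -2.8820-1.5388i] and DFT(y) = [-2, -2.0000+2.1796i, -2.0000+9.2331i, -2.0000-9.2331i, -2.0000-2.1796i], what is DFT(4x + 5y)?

By linearity: DFT(4x + 5y) = 4·DFT(x) + 5·DFT(y)
= 4·[6, -2.8820+1.5388i, -5.1180-0.3633i, -5.1180+0.3633i, -2.8820-1.5388i] + 5·[-2, -2.0000+2.1796i, -2.0000+9.2331i, -2.0000-9.2331i, -2.0000-2.1796i]

Computing element-wise:
Z[0] = 4·(6) + 5·(-2) = 14
Z[1] = 4·(-2.8820+1.5388i) + 5·(-2.0000+2.1796i) = -21.5280+17.0532i
Z[2] = 4·(-5.1180-0.3633i) + 5·(-2.0000+9.2331i) = -30.4720+44.7123i
Z[3] = 4·(-5.1180+0.3633i) + 5·(-2.0000-9.2331i) = -30.4720-44.7123i
Z[4] = 4·(-2.8820-1.5388i) + 5·(-2.0000-2.1796i) = -21.5280-17.0532i

DFT(4x + 5y) = 4·X + 5·Y = [14, -21.5280+17.0532i, -30.4720+44.7123i, -30.4720-44.7123i, -21.5280-17.0532i]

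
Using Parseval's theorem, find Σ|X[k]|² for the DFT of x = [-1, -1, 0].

Parseval: Σ|x[n]|² = (1/N)Σ|X[k]|², so Σ|X[k]|² = N·Σ|x[n]|² = 3·2.0000

Σ|X[k]|² = N·Σ|x[n]|² = 3·2.0000 = 6.0000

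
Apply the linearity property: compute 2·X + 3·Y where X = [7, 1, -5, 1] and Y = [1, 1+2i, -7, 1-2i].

By linearity: DFT(2x + 3y) = 2·DFT(x) + 3·DFT(y)
= 2·[7, 1, -5, 1] + 3·[1, 1+2i, -7, 1-2i]

Computing element-wise:
Z[0] = 2·(7) + 3·(1) = 17
Z[1] = 2·(1) + 3·(1+2i) = 5+6i
Z[2] = 2·(-5) + 3·(-7) = -31
Z[3] = 2·(1) + 3·(1-2i) = 5-6i

DFT(2x + 3y) = 2·X + 3·Y = [17, 5+6i, -31, 5-6i]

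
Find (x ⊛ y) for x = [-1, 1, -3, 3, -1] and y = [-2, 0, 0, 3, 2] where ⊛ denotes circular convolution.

(x ⊛ y)[n] = Σ(m=0 to 4) x[m] · y[(n-m) mod 5]

Computing each output sample:
(x ⊛ y)[0] = -5
(x ⊛ y)[1] = 1
(x ⊛ y)[2] = 9
(x ⊛ y)[3] = -11
(x ⊛ y)[4] = 3

x ⊛ y = [-5, 1, 9, -11, 3]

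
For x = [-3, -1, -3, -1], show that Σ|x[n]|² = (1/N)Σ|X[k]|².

Time domain:
Σ|x[n]|² = |-3|² + |-1|² + |-3|² + |-1|² = 20.0000

Frequency domain:
(1/4)Σ|X[k]|² = (1/4)(|-8|² + |0|² + |-4|² + |0|²) = (1/4)·80.0000 = 20.0000

Both sides agree, confirming Parseval's theorem.

Σ|x[n]|² = (1/N)Σ|X[k]|² = 20.0000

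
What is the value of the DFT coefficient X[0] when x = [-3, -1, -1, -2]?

X[0] = Σ(n=0 to 3) x[n] · ω_4^0 = Σ x[n]
= (-3) + (-1) + (-1) + (-2)

X[0] = -7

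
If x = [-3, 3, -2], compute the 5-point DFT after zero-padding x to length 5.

Original 3-point DFT: [-2, -3.5000-4.3301i, -3.5000+4.3301i]
Zero-padded 5-point DFT provides frequency interpolation.

DFT_5([x, 0, ...]) = [-2, -0.4549-1.6776i, -6.0451-3.6655i, -6.0451+3.6655i, -0.4549+1.6776i]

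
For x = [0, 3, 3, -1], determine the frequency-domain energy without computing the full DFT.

Parseval: Σ|x[n]|² = (1/N)Σ|X[k]|², so Σ|X[k]|² = N·Σ|x[n]|² = 4·19.0000

Σ|X[k]|² = N·Σ|x[n]|² = 4·19.0000 = 76.0000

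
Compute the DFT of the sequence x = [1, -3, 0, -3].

X[k] = Σ(n=0 to 3) x[n] · ω_4^(nk)
where ω_4 = e^(-2πi/4)

Computing each X[k]:
X[0] = -5
X[1] = 1
X[2] = 7
X[3] = 1

X = [-5, 1, 7, 1]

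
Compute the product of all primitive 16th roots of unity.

The primitive 16th roots of unity are ω_16^k for k coprime to 16: k ∈ {1, 3, 5, 7, 9, 11, 13, 15}
Their product equals the constant term of the cyclotomic polynomial Φ_16(x) up to sign.
For n ≥ 3, the product of all primitive nth roots of unity is 1. (For n=1 it is 1; for n=2 it is -1.)

1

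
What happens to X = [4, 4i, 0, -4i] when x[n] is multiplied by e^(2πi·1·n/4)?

Modulation property: DFT(ω_4^(-1n)·x[n]) = X[(k-1) mod 4], so circularly shift X by 1 positions.

X[k-1] = [-4i, 4, 4i, 0]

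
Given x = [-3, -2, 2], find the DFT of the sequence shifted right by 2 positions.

Time shift by 2: X_shifted[k] = ω_3^(2k) · X[k]
Shifted x = [-2, 2, -3]

DFT(x[n-2]) = [-3, -1.5000-4.3301i, -1.5000+4.3301i]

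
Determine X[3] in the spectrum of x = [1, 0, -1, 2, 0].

X[3] = Σ(n=0 to 4) x[n] · ω_5^(3n) where ω_5 = e^(-2πi/5)
= (1)·ω_5^0 + (0)·ω_5^3 + (-1)·ω_5^6 + (2)·ω_5^9 + (0)·ω_5^12

X[3] = 1.3090+2.8532i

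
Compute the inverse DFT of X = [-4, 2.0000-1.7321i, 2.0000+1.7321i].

x[n] = (1/3) Σ(k=0 to 2) X[k] · e^(2πikn/3)

Computing each x[n]:
x[0] = 0
x[1] = -1
x[2] = -3

x = [0, -1, -3]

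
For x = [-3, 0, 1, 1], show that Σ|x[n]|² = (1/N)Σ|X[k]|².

Time domain:
Σ|x[n]|² = |-3|² + |0|² + |1|² + |1|² = 11.0000

Frequency domain:
(1/4)Σ|X[k]|² = (1/4)(|-1|² + |-4+1i|² + |-3|² + |-4-1i|²) = (1/4)·44.0000 = 11.0000

Both sides agree, confirming Parseval's theorem.

Σ|x[n]|² = (1/N)Σ|X[k]|² = 11.0000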